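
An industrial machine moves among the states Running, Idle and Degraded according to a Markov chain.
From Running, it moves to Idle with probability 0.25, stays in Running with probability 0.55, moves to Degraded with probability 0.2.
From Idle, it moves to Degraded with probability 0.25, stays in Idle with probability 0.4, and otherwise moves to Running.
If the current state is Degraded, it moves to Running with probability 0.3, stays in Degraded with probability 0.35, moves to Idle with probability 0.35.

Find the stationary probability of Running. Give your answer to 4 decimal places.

Let the stationary distribution be π with π = πP and π_1 + π_2 + π_3 = 1.
π_1 = 0.55·π_1 + 0.35·π_2 + 0.3·π_3
π_2 = 0.25·π_1 + 0.4·π_2 + 0.35·π_3
Solving with the normalization constraint gives π = (0.4216, 0.3240, 0.2544).
So the stationary probability of Running is 0.4216.

0.4216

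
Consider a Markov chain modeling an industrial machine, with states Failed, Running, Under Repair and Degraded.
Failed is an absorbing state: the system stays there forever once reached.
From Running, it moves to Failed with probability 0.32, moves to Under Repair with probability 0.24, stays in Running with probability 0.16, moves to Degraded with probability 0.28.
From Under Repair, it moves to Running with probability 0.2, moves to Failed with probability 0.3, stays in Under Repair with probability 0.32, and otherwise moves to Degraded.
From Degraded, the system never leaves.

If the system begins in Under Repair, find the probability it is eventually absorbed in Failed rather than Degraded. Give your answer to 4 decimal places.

0.6040

Let h(s) be the probability of absorption at Failed starting from transient state s. Then h(Failed) = 1 and h(Degraded) = 0. By first-step analysis:
h(Running) = 0.32·1 + 0.16·h(Running) + 0.24·h(Under Repair) + 0.28·0
h(Under Repair) = 0.3·1 + 0.2·h(Running) + 0.32·h(Under Repair) + 0.18·0
Solving: h(Running) = 0.5535, h(Under Repair) = 0.6040.
Starting from Under Repair, the probability is 0.6040.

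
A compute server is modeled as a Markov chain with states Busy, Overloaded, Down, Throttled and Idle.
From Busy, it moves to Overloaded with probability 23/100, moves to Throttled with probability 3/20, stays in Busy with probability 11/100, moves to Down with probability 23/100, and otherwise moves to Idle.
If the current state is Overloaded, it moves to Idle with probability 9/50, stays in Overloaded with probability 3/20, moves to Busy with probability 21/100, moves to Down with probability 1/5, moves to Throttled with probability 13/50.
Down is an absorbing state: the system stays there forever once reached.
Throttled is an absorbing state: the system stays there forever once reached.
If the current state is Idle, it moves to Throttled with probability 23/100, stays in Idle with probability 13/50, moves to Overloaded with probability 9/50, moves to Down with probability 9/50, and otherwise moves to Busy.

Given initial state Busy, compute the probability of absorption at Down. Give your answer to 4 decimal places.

Let h(s) be the probability of absorption at Down starting from transient state s. Then h(Down) = 1 and h(Throttled) = 0. By first-step analysis:
h(Busy) = 0.11·h(Busy) + 0.23·h(Overloaded) + 0.23·1 + 0.15·0 + 0.28·h(Idle)
h(Overloaded) = 0.21·h(Busy) + 0.15·h(Overloaded) + 0.2·1 + 0.26·0 + 0.18·h(Idle)
h(Idle) = 0.15·h(Busy) + 0.18·h(Overloaded) + 0.18·1 + 0.23·0 + 0.26·h(Idle)
Solving: h(Busy) = 0.5232, h(Overloaded) = 0.4623, h(Idle) = 0.4618.
Starting from Busy, the probability is 0.5232.

0.5232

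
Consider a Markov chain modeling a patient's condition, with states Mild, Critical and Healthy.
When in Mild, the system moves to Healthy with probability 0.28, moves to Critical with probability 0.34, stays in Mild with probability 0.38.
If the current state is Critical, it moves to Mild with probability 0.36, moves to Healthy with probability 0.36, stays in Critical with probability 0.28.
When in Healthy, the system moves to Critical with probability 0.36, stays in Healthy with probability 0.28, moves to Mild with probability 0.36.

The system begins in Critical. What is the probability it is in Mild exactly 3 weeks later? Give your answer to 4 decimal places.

0.3673

Propagate the distribution vector 3 weeks from Critical.
After 0 weeks: (0.0000, 1.0000, 0.0000)
After 1 week: (0.3600, 0.2800, 0.3600)
After 2 weeks: (0.3672, 0.3304, 0.3024)
After 3 weeks: (0.3673, 0.3262, 0.3064)
P(in Mild after 3 weeks) = 0.3673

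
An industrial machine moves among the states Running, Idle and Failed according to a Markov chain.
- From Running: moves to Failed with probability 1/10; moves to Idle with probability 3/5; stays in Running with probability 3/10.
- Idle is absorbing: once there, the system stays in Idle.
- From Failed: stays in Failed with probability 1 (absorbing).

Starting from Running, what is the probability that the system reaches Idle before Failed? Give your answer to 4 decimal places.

0.8571

Let h(s) be the probability of absorption at Idle starting from transient state s. Then h(Idle) = 1 and h(Failed) = 0. By first-step analysis:
h(Running) = 0.3·h(Running) + 0.6·1 + 0.1·0
Solving: h(Running) = 0.8571.
Starting from Running, the probability is 0.8571.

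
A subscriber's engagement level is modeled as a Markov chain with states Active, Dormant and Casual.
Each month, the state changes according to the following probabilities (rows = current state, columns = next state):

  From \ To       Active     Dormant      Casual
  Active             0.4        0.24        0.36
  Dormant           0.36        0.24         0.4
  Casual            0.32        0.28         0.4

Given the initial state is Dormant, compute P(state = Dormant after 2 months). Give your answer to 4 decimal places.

0.2560

Sum over the intermediate state after 1 month:
P = P(Dormant→Active)·P(Active→Dormant) + P(Dormant→Dormant)·P(Dormant→Dormant) + P(Dormant→Casual)·P(Casual→Dormant)
  = 0.36×0.24 + 0.24×0.24 + 0.4×0.28
  = 0.0864 + 0.0576 + 0.1120 = 0.2560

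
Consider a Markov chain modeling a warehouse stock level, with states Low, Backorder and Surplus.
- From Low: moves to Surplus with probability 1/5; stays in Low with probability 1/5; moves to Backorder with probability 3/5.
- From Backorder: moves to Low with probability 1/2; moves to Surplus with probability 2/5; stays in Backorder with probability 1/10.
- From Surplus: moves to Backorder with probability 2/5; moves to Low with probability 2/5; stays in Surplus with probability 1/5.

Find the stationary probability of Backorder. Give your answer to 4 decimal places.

0.3636

Let the stationary distribution be π with π = πP and π_1 + π_2 + π_3 = 1.
π_1 = 0.2·π_1 + 0.5·π_2 + 0.4·π_3
π_2 = 0.6·π_1 + 0.1·π_2 + 0.4·π_3
Solving with the normalization constraint gives π = (0.3636, 0.3636, 0.2727).
So the stationary probability of Backorder is 0.3636.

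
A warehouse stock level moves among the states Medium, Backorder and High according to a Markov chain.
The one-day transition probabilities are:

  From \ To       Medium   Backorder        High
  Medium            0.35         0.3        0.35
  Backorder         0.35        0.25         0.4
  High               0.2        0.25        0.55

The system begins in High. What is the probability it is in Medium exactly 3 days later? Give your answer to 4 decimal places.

Propagate the distribution vector 3 days from High.
After 0 days: (0.0000, 0.0000, 1.0000)
After 1 day: (0.2000, 0.2500, 0.5500)
After 2 days: (0.2675, 0.2600, 0.4725)
After 3 days: (0.2791, 0.2634, 0.4575)
P(in Medium after 3 days) = 0.2791

0.2791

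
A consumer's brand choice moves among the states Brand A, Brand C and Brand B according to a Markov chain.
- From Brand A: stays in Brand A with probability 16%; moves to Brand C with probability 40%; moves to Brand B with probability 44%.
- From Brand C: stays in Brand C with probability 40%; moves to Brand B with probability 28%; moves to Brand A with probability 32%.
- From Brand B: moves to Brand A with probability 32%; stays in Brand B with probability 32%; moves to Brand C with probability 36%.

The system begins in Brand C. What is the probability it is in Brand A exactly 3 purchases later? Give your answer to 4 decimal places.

0.2770

Propagate the distribution vector 3 purchases from Brand C.
After 0 purchases: (0.0000, 1.0000, 0.0000)
After 1 purchase: (0.3200, 0.4000, 0.2800)
After 2 purchases: (0.2688, 0.3888, 0.3424)
After 3 purchases: (0.2770, 0.3863, 0.3367)
P(in Brand A after 3 purchases) = 0.2770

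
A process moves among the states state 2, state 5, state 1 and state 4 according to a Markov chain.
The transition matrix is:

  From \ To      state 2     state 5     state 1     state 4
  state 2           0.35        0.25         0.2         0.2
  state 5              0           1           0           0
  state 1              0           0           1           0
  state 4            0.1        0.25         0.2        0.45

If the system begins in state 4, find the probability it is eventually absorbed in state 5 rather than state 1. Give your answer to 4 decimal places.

0.5556

Let h(s) be the probability of absorption at state 5 starting from transient state s. Then h(state 5) = 1 and h(state 1) = 0. By first-step analysis:
h(state 2) = 0.35·h(state 2) + 0.25·1 + 0.2·0 + 0.2·h(state 4)
h(state 4) = 0.1·h(state 2) + 0.25·1 + 0.2·0 + 0.45·h(state 4)
Solving: h(state 2) = 0.5556, h(state 4) = 0.5556.
Starting from state 4, the probability is 0.5556.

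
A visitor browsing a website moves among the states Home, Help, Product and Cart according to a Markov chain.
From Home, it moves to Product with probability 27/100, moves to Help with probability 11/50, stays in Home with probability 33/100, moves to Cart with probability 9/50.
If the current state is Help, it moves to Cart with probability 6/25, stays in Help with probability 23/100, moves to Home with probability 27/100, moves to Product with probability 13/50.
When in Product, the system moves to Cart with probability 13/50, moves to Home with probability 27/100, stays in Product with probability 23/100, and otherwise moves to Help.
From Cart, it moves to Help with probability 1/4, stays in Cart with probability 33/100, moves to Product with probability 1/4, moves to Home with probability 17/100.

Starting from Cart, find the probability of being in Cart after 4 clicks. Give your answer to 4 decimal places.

0.2524

Propagate the distribution vector 4 clicks from Cart.
After 0 clicks: (0.0000, 0.0000, 0.0000, 1.0000)
After 1 click: (0.1700, 0.2500, 0.2500, 0.3300)
After 2 clicks: (0.2472, 0.2374, 0.2509, 0.2645)
After 3 clicks: (0.2584, 0.2353, 0.2523, 0.2540)
After 4 clicks: (0.2601, 0.2350, 0.2525, 0.2524)
P(in Cart after 4 clicks) = 0.2524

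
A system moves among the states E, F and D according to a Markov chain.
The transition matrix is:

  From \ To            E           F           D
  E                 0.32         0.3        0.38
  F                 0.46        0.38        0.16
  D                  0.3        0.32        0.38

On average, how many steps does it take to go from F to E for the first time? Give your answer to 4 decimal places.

2.3409

Let t(s) be the expected number of steps to first reach E from state s, with t(E) = 0. Conditioning on the first step:
t(F) = 1 + 0.38·t(F) + 0.16·t(D)
t(D) = 1 + 0.32·t(F) + 0.38·t(D)
Solving: t(F) = 2.3409, t(D) = 2.8211.
Expected steps from F to E: 2.3409.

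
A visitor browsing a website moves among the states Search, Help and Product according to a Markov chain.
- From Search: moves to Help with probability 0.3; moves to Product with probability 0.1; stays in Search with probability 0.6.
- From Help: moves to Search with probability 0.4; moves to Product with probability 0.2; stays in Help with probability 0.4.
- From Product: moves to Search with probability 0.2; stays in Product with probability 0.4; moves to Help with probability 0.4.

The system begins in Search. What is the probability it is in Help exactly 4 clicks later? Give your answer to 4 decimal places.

Propagate the distribution vector 4 clicks from Search.
After 0 clicks: (1.0000, 0.0000, 0.0000)
After 1 click: (0.6000, 0.3000, 0.1000)
After 2 clicks: (0.5000, 0.3400, 0.1600)
After 3 clicks: (0.4680, 0.3500, 0.1820)
After 4 clicks: (0.4572, 0.3532, 0.1896)
P(in Help after 4 clicks) = 0.3532

0.3532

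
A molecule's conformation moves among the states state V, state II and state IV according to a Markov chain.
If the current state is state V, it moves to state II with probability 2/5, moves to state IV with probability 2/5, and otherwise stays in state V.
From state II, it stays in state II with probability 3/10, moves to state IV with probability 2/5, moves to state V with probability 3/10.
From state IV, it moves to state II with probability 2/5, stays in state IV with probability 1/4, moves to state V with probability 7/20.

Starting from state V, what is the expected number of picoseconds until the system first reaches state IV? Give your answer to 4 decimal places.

Let t(s) be the expected number of picoseconds to first reach state IV from state s, with t(state IV) = 0. Conditioning on the first picosecond:
t(state V) = 1 + 0.2·t(state V) + 0.4·t(state II)
t(state II) = 1 + 0.3·t(state V) + 0.3·t(state II)
Solving: t(state V) = 2.5000, t(state II) = 2.5000.
Expected picoseconds from state V to state IV: 2.5000.

2.5000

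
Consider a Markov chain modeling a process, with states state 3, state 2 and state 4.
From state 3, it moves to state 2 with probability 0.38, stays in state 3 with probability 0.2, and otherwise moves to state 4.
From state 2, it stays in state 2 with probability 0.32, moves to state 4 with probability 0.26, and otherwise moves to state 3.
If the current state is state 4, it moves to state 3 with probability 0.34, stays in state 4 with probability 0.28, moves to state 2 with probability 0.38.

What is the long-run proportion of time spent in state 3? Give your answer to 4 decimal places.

0.3234

Let the stationary distribution be π with π = πP and π_1 + π_2 + π_3 = 1.
π_1 = 0.2·π_1 + 0.42·π_2 + 0.34·π_3
π_2 = 0.38·π_1 + 0.32·π_2 + 0.38·π_3
Solving with the normalization constraint gives π = (0.3234, 0.3585, 0.3181).
So the stationary probability of state 3 is 0.3234.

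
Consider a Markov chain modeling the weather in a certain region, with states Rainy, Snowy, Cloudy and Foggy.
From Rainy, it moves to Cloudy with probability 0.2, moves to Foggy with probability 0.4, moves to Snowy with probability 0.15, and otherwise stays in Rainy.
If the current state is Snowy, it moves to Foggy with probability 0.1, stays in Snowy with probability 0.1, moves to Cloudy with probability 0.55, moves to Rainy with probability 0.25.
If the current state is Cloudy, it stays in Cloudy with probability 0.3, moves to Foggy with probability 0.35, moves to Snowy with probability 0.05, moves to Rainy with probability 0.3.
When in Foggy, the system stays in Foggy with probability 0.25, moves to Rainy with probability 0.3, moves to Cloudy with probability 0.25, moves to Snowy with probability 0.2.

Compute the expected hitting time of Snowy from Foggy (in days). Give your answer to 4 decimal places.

6.7342

Let t(s) be the expected number of days to first reach Snowy from state s, with t(Snowy) = 0. Conditioning on the first day:
t(Rainy) = 1 + 0.25·t(Rainy) + 0.2·t(Cloudy) + 0.4·t(Foggy)
t(Cloudy) = 1 + 0.3·t(Rainy) + 0.3·t(Cloudy) + 0.35·t(Foggy)
t(Foggy) = 1 + 0.3·t(Rainy) + 0.25·t(Cloudy) + 0.25·t(Foggy)
Solving: t(Rainy) = 7.0042, t(Cloudy) = 7.7975, t(Foggy) = 6.7342.
Expected days from Foggy to Snowy: 6.7342.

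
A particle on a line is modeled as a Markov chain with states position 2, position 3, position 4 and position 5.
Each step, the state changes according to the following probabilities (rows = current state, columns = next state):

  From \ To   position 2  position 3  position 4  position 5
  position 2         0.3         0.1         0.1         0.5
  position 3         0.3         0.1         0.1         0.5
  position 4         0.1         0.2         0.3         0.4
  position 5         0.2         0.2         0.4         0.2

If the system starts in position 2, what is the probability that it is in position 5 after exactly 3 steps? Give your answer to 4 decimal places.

Propagate the distribution vector 3 steps from position 2.
After 0 steps: (1.0000, 0.0000, 0.0000, 0.0000)
After 1 step: (0.3000, 0.1000, 0.1000, 0.5000)
After 2 steps: (0.2300, 0.1600, 0.2700, 0.3400)
After 3 steps: (0.2120, 0.1610, 0.2560, 0.3710)
P(in position 5 after 3 steps) = 0.3710

0.3710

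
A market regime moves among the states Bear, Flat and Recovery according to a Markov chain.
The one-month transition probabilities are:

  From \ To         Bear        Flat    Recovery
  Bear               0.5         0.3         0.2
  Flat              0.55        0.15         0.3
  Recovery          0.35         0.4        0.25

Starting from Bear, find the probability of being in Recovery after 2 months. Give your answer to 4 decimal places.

0.2400

Sum over the intermediate state after 1 month:
P = P(Bear→Bear)·P(Bear→Recovery) + P(Bear→Flat)·P(Flat→Recovery) + P(Bear→Recovery)·P(Recovery→Recovery)
  = 0.5×0.2 + 0.3×0.3 + 0.2×0.25
  = 0.1000 + 0.0900 + 0.0500 = 0.2400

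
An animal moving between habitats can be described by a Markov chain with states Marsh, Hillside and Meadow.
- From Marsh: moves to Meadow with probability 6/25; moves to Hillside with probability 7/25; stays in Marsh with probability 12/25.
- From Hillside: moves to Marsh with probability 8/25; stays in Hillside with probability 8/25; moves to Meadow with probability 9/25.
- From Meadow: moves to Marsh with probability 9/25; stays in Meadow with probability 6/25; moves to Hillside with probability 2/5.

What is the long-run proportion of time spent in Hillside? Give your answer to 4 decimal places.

Let the stationary distribution be π with π = πP and π_1 + π_2 + π_3 = 1.
π_1 = 0.48·π_1 + 0.32·π_2 + 0.36·π_3
π_2 = 0.28·π_1 + 0.32·π_2 + 0.4·π_3
Solving with the normalization constraint gives π = (0.3942, 0.3266, 0.2792).
So the stationary probability of Hillside is 0.3266.

0.3266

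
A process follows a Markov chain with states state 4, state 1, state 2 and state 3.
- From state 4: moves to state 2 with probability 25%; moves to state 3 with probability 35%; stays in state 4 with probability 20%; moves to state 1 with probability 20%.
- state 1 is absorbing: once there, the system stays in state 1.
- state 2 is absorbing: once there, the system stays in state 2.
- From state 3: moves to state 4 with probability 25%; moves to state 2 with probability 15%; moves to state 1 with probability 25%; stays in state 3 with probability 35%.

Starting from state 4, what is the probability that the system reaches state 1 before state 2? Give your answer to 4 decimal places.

Let h(s) be the probability of absorption at state 1 starting from transient state s. Then h(state 1) = 1 and h(state 2) = 0. By first-step analysis:
h(state 4) = 0.2·h(state 4) + 0.2·1 + 0.25·0 + 0.35·h(state 3)
h(state 3) = 0.25·h(state 4) + 0.25·1 + 0.15·0 + 0.35·h(state 3)
Solving: h(state 4) = 0.5029, h(state 3) = 0.5780.
Starting from state 4, the probability is 0.5029.

0.5029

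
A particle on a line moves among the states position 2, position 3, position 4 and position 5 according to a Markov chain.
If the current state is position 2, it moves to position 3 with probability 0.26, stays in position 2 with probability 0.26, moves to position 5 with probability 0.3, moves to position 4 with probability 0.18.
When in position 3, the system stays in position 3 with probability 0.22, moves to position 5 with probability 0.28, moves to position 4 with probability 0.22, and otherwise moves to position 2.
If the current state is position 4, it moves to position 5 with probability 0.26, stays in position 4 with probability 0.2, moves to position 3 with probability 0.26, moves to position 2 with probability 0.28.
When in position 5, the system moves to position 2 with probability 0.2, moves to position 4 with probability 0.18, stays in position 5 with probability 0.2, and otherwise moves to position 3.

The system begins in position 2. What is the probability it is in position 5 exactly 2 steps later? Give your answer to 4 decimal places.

0.2576

Propagate the distribution vector 2 steps from position 2.
After 0 steps: (1.0000, 0.0000, 0.0000, 0.0000)
After 1 step: (0.2600, 0.2600, 0.1800, 0.3000)
After 2 steps: (0.2508, 0.2976, 0.1940, 0.2576)
P(in position 5 after 2 steps) = 0.2576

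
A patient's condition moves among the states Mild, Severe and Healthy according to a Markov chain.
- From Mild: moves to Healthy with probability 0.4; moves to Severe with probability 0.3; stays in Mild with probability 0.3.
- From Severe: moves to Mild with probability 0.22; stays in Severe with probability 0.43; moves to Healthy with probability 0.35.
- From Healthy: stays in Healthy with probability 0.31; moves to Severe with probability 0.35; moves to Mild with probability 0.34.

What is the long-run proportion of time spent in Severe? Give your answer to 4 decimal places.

Let the stationary distribution be π with π = πP and π_1 + π_2 + π_3 = 1.
π_1 = 0.3·π_1 + 0.22·π_2 + 0.34·π_3
π_2 = 0.3·π_1 + 0.43·π_2 + 0.35·π_3
Solving with the normalization constraint gives π = (0.2848, 0.3650, 0.3502).
So the stationary probability of Severe is 0.3650.

0.3650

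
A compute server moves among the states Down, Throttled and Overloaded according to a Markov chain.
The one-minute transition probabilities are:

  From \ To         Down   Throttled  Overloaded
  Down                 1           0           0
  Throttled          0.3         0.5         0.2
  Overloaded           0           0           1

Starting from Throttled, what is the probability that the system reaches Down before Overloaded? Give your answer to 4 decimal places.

0.6000

Let h(s) be the probability of absorption at Down starting from transient state s. Then h(Down) = 1 and h(Overloaded) = 0. By first-step analysis:
h(Throttled) = 0.3·1 + 0.5·h(Throttled) + 0.2·0
Solving: h(Throttled) = 0.6000.
Starting from Throttled, the probability is 0.6000.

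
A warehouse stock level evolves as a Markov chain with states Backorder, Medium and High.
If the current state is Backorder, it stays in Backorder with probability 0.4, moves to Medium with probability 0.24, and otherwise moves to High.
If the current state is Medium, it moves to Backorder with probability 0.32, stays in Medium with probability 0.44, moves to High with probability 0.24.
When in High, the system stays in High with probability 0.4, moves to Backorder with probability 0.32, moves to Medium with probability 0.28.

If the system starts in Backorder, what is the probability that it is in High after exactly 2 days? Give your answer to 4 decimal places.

Sum over the intermediate state after 1 day:
P = P(Backorder→Backorder)·P(Backorder→High) + P(Backorder→Medium)·P(Medium→High) + P(Backorder→High)·P(High→High)
  = 0.4×0.36 + 0.24×0.24 + 0.36×0.4
  = 0.1440 + 0.0576 + 0.1440 = 0.3456

0.3456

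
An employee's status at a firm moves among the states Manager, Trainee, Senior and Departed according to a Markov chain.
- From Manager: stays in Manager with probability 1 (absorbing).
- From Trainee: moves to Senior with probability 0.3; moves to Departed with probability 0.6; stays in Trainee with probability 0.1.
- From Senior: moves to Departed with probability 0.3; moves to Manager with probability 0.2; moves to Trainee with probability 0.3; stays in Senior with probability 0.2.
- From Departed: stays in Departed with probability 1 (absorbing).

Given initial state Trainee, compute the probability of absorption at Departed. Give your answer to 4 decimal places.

Let h(s) be the probability of absorption at Departed starting from transient state s. Then h(Departed) = 1 and h(Manager) = 0. By first-step analysis:
h(Trainee) = 0.1·h(Trainee) + 0.3·h(Senior) + 0.6·1
h(Senior) = 0.2·0 + 0.3·h(Trainee) + 0.2·h(Senior) + 0.3·1
Solving: h(Trainee) = 0.9048, h(Senior) = 0.7143.
Starting from Trainee, the probability is 0.9048.

0.9048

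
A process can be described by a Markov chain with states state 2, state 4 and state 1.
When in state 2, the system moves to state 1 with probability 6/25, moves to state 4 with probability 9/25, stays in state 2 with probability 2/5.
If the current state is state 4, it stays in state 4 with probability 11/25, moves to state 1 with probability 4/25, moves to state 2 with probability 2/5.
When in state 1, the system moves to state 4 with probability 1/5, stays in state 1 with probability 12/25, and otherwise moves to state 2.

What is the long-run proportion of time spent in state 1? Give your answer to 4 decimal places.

0.2797

Let the stationary distribution be π with π = πP and π_1 + π_2 + π_3 = 1.
π_1 = 0.4·π_1 + 0.4·π_2 + 0.32·π_3
π_2 = 0.36·π_1 + 0.44·π_2 + 0.2·π_3
Solving with the normalization constraint gives π = (0.3776, 0.3427, 0.2797).
So the stationary probability of state 1 is 0.2797.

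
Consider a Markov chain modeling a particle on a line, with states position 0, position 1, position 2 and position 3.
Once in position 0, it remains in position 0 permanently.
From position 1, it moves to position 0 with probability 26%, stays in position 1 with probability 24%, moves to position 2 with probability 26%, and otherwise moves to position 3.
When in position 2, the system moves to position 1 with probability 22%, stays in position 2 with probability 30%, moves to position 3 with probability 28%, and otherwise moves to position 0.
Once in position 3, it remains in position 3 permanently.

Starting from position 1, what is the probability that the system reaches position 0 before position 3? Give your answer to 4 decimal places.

0.4928

Let h(s) be the probability of absorption at position 0 starting from transient state s. Then h(position 0) = 1 and h(position 3) = 0. By first-step analysis:
h(position 1) = 0.26·1 + 0.24·h(position 1) + 0.26·h(position 2) + 0.24·0
h(position 2) = 0.2·1 + 0.22·h(position 1) + 0.3·h(position 2) + 0.28·0
Solving: h(position 1) = 0.4928, h(position 2) = 0.4406.
Starting from position 1, the probability is 0.4928.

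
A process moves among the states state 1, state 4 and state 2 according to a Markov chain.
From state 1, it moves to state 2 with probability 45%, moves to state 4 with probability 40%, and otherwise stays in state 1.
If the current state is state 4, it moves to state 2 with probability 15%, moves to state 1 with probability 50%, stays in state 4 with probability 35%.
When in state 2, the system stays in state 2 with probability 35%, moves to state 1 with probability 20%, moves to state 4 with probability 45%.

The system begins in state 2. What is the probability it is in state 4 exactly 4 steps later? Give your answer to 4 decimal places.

Propagate the distribution vector 4 steps from state 2.
After 0 steps: (0.0000, 0.0000, 1.0000)
After 1 step: (0.2000, 0.4500, 0.3500)
After 2 steps: (0.3250, 0.3950, 0.2800)
After 3 steps: (0.3023, 0.3943, 0.3035)
After 4 steps: (0.3032, 0.3955, 0.3014)
P(in state 4 after 4 steps) = 0.3955

0.3955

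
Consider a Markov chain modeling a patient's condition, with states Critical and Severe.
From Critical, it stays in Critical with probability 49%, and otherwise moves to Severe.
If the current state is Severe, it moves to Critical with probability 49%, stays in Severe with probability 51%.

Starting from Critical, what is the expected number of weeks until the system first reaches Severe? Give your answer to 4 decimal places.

Let t(s) be the expected number of weeks to first reach Severe from state s, with t(Severe) = 0. Conditioning on the first week:
t(Critical) = 1 + 0.49·t(Critical)
Solving: t(Critical) = 1.9608.
Expected weeks from Critical to Severe: 1.9608.

1.9608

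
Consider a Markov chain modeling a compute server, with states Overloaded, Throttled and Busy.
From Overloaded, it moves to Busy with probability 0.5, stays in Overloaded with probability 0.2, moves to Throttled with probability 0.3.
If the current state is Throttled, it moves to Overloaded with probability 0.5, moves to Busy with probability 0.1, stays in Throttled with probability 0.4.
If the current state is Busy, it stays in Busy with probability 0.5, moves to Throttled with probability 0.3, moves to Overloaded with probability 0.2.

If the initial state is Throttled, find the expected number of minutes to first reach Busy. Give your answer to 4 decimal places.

Let t(s) be the expected number of minutes to first reach Busy from state s, with t(Busy) = 0. Conditioning on the first minute:
t(Overloaded) = 1 + 0.2·t(Overloaded) + 0.3·t(Throttled)
t(Throttled) = 1 + 0.5·t(Overloaded) + 0.4·t(Throttled)
Solving: t(Overloaded) = 2.7273, t(Throttled) = 3.9394.
Expected minutes from Throttled to Busy: 3.9394.

3.9394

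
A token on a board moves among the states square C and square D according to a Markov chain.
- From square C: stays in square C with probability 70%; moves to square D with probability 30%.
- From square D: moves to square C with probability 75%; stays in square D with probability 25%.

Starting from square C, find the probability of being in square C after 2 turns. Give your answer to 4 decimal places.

0.7150

Sum over the intermediate state after 1 turn:
P = P(square C→square C)·P(square C→square C) + P(square C→square D)·P(square D→square C)
  = 0.7×0.7 + 0.3×0.75
  = 0.4900 + 0.2250 = 0.7150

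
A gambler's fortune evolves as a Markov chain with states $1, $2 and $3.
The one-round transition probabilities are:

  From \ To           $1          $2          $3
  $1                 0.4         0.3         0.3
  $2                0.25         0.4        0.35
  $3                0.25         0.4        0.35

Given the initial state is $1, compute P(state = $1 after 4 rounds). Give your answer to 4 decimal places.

Propagate the distribution vector 4 rounds from $1.
After 0 rounds: (1.0000, 0.0000, 0.0000)
After 1 round: (0.4000, 0.3000, 0.3000)
After 2 rounds: (0.3100, 0.3600, 0.3300)
After 3 rounds: (0.2965, 0.3690, 0.3345)
After 4 rounds: (0.2945, 0.3704, 0.3352)
P(in $1 after 4 rounds) = 0.2945

0.2945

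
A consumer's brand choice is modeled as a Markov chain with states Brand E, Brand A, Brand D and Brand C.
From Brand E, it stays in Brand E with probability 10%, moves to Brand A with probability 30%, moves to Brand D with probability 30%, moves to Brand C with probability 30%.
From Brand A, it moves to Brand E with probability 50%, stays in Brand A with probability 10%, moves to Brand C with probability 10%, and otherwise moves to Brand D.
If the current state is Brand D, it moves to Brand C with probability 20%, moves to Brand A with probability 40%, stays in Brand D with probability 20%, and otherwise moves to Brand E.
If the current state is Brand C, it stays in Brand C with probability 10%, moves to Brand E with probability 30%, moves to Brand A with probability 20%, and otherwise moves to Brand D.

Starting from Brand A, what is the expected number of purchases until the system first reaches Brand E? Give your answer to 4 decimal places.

Let t(s) be the expected number of purchases to first reach Brand E from state s, with t(Brand E) = 0. Conditioning on the first purchase:
t(Brand A) = 1 + 0.1·t(Brand A) + 0.3·t(Brand D) + 0.1·t(Brand C)
t(Brand D) = 1 + 0.4·t(Brand A) + 0.2·t(Brand D) + 0.2·t(Brand C)
t(Brand C) = 1 + 0.2·t(Brand A) + 0.4·t(Brand D) + 0.1·t(Brand C)
Solving: t(Brand A) = 2.5708, t(Brand D) = 3.3255, t(Brand C) = 3.1604.
Expected purchases from Brand A to Brand E: 2.5708.

2.5708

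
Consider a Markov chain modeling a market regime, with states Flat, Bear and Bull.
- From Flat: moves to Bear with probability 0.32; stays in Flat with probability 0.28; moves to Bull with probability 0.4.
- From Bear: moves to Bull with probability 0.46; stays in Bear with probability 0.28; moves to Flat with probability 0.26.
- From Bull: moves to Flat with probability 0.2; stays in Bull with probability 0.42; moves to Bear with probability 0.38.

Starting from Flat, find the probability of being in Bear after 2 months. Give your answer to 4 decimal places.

0.3312

Sum over the intermediate state after 1 month:
P = P(Flat→Flat)·P(Flat→Bear) + P(Flat→Bear)·P(Bear→Bear) + P(Flat→Bull)·P(Bull→Bear)
  = 0.28×0.32 + 0.32×0.28 + 0.4×0.38
  = 0.0896 + 0.0896 + 0.1520 = 0.3312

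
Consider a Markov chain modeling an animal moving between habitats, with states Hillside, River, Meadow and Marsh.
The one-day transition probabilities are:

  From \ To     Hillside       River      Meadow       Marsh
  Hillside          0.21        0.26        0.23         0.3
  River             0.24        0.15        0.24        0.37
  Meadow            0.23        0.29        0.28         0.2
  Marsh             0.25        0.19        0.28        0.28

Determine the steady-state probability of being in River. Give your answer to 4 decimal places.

Let the stationary distribution be π with π = πP and π_1 + π_2 + π_3 + π_4 = 1.
π_1 = 0.21·π_1 + 0.24·π_2 + 0.23·π_3 + 0.25·π_4
π_2 = 0.26·π_1 + 0.15·π_2 + 0.29·π_3 + 0.19·π_4
π_3 = 0.23·π_1 + 0.24·π_2 + 0.28·π_3 + 0.28·π_4
Solving with the normalization constraint gives π = (0.2332, 0.2233, 0.2594, 0.2840).
So the stationary probability of River is 0.2233.

0.2233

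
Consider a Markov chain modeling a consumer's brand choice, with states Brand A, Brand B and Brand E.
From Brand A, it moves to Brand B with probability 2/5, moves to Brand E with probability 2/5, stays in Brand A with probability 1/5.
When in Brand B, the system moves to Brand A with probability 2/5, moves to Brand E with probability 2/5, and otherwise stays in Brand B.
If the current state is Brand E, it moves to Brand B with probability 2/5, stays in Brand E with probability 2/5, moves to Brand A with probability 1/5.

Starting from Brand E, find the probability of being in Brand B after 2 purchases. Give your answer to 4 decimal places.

0.3200

Sum over the intermediate state after 1 purchase:
P = P(Brand E→Brand A)·P(Brand A→Brand B) + P(Brand E→Brand B)·P(Brand B→Brand B) + P(Brand E→Brand E)·P(Brand E→Brand B)
  = 0.2×0.4 + 0.4×0.2 + 0.4×0.4
  = 0.0800 + 0.0800 + 0.1600 = 0.3200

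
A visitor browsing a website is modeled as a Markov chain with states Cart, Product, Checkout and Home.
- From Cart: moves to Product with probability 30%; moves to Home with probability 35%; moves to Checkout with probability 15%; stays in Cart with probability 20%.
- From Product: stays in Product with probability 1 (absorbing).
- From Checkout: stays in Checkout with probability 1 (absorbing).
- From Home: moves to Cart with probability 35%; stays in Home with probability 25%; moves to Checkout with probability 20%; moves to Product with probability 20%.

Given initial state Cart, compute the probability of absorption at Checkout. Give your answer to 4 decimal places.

0.3822

Let h(s) be the probability of absorption at Checkout starting from transient state s. Then h(Checkout) = 1 and h(Product) = 0. By first-step analysis:
h(Cart) = 0.2·h(Cart) + 0.3·0 + 0.15·1 + 0.35·h(Home)
h(Home) = 0.35·h(Cart) + 0.2·0 + 0.2·1 + 0.25·h(Home)
Solving: h(Cart) = 0.3822, h(Home) = 0.4450.
Starting from Cart, the probability is 0.3822.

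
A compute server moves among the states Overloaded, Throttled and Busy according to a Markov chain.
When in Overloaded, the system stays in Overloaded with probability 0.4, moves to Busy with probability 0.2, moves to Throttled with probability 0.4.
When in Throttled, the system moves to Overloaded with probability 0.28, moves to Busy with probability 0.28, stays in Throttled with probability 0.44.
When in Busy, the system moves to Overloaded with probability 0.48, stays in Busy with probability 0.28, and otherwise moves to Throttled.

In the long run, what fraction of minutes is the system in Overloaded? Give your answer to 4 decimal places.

0.3750

Let the stationary distribution be π with π = πP and π_1 + π_2 + π_3 = 1.
π_1 = 0.4·π_1 + 0.28·π_2 + 0.48·π_3
π_2 = 0.4·π_1 + 0.44·π_2 + 0.24·π_3
Solving with the normalization constraint gives π = (0.3750, 0.3750, 0.2500).
So the stationary probability of Overloaded is 0.3750.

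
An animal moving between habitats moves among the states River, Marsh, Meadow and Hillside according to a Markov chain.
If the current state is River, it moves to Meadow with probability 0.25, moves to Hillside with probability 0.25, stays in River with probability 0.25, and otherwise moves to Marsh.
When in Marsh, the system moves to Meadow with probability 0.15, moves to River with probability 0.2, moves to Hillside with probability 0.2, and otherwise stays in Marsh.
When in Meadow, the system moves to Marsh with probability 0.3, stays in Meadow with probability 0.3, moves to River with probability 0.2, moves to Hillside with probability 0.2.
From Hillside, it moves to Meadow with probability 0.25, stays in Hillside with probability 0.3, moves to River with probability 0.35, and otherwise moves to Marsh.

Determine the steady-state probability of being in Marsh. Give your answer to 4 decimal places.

Let the stationary distribution be π with π = πP and π_1 + π_2 + π_3 + π_4 = 1.
π_1 = 0.25·π_1 + 0.2·π_2 + 0.2·π_3 + 0.35·π_4
π_2 = 0.25·π_1 + 0.45·π_2 + 0.3·π_3 + 0.1·π_4
π_3 = 0.25·π_1 + 0.15·π_2 + 0.3·π_3 + 0.25·π_4
Solving with the normalization constraint gives π = (0.2478, 0.2828, 0.2334, 0.2360).
So the stationary probability of Marsh is 0.2828.

0.2828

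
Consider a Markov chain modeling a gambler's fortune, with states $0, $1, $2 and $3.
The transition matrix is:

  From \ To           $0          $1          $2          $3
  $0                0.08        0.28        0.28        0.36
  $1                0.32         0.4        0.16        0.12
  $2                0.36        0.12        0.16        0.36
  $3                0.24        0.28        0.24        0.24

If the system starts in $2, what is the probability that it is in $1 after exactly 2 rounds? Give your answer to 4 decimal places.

Propagate the distribution vector 2 rounds from $2.
After 0 rounds: (0.0000, 0.0000, 1.0000, 0.0000)
After 1 round: (0.3600, 0.1200, 0.1600, 0.3600)
After 2 rounds: (0.2112, 0.2688, 0.2320, 0.2880)
P(in $1 after 2 rounds) = 0.2688

0.2688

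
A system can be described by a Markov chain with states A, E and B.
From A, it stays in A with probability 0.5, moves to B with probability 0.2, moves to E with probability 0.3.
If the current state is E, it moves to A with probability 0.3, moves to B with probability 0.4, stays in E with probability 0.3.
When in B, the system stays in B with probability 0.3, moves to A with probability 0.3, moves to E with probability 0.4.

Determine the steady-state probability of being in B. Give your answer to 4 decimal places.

0.2955

Let the stationary distribution be π with π = πP and π_1 + π_2 + π_3 = 1.
π_1 = 0.5·π_1 + 0.3·π_2 + 0.3·π_3
π_2 = 0.3·π_1 + 0.3·π_2 + 0.4·π_3
Solving with the normalization constraint gives π = (0.3750, 0.3295, 0.2955).
So the stationary probability of B is 0.2955.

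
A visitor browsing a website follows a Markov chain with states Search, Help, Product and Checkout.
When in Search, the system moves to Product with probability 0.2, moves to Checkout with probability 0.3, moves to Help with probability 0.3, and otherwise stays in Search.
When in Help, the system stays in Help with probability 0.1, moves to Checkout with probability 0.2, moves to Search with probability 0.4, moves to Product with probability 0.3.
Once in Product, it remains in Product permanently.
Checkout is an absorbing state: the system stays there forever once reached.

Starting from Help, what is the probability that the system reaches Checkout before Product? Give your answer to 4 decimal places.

0.4667

Let h(s) be the probability of absorption at Checkout starting from transient state s. Then h(Checkout) = 1 and h(Product) = 0. By first-step analysis:
h(Search) = 0.2·h(Search) + 0.3·h(Help) + 0.2·0 + 0.3·1
h(Help) = 0.4·h(Search) + 0.1·h(Help) + 0.3·0 + 0.2·1
Solving: h(Search) = 0.5500, h(Help) = 0.4667.
Starting from Help, the probability is 0.4667.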